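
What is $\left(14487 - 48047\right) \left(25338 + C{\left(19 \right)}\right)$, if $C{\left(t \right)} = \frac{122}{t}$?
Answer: $- \frac{16160616640}{19} \approx -8.5056 \cdot 10^{8}$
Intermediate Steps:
$\left(14487 - 48047\right) \left(25338 + C{\left(19 \right)}\right) = \left(14487 - 48047\right) \left(25338 + \frac{122}{19}\right) = - 33560 \left(25338 + 122 \cdot \frac{1}{19}\right) = - 33560 \left(25338 + \frac{122}{19}\right) = \left(-33560\right) \frac{481544}{19} = - \frac{16160616640}{19}$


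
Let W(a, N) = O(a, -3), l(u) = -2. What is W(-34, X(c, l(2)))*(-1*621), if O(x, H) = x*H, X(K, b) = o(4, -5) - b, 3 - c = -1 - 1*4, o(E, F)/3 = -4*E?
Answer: -63342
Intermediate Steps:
o(E, F) = -12*E (o(E, F) = 3*(-4*E) = -12*E)
c = 8 (c = 3 - (-1 - 1*4) = 3 - (-1 - 4) = 3 - 1*(-5) = 3 + 5 = 8)
X(K, b) = -48 - b (X(K, b) = -12*4 - b = -48 - b)
O(x, H) = H*x
W(a, N) = -3*a
W(-34, X(c, l(2)))*(-1*621) = (-3*(-34))*(-1*621) = 102*(-621) = -63342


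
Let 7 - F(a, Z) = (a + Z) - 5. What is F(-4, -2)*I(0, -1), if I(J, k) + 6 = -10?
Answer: -288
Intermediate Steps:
I(J, k) = -16 (I(J, k) = -6 - 10 = -16)
F(a, Z) = 12 - Z - a (F(a, Z) = 7 - ((a + Z) - 5) = 7 - ((Z + a) - 5) = 7 - (-5 + Z + a) = 7 + (5 - Z - a) = 12 - Z - a)
F(-4, -2)*I(0, -1) = (12 - 1*(-2) - 1*(-4))*(-16) = (12 + 2 + 4)*(-16) = 18*(-16) = -288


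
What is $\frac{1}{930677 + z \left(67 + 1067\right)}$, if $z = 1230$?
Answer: $\frac{1}{2325497} \approx 4.3002 \cdot 10^{-7}$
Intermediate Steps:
$\frac{1}{930677 + z \left(67 + 1067\right)} = \frac{1}{930677 + 1230 \left(67 + 1067\right)} = \frac{1}{930677 + 1230 \cdot 1134} = \frac{1}{930677 + 1394820} = \frac{1}{2325497}$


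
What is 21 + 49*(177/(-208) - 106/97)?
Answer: -1497937/20176 ≈ -74.244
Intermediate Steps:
21 + 49*(177/(-208) - 106/97) = 21 + 49*(177*(-1/208) - 106*1/97) = 21 + 49*(-177/208 - 106/97) = 21 + 49*(-39217/20176) = 21 - 1921633/20176 = -1497937/20176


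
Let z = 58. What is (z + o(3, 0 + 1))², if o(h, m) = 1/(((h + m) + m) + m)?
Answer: 121801/36 ≈ 3383.4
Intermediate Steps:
o(h, m) = 1/(h + 3*m) (o(h, m) = 1/((h + 2*m) + m) = 1/(h + 3*m))
(z + o(3, 0 + 1))² = (58 + 1/(3 + 3*(0 + 1)))² = (58 + 1/(3 + 3*1))² = (58 + 1/(3 + 3))² = (58 + 1/6)² = (58 + ⅙)² = (349/6)² = 121801/36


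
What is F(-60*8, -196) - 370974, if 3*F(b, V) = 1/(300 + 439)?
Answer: -822449357/2217 ≈ -3.7097e+5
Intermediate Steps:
F(b, V) = 1/2217 (F(b, V) = 1/(3*(300 + 439)) = (⅓)/739 = (⅓)*(1/739) = 1/2217)
F(-60*8, -196) - 370974 = 1/2217 - 370974 = -822449357/2217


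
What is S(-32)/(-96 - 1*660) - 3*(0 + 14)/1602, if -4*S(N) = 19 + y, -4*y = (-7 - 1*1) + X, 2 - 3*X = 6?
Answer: -967/50463 ≈ -0.019163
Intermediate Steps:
X = -4/3 (X = ⅔ - ⅓*6 = ⅔ - 2 = -4/3 ≈ -1.3333)
y = 7/3 (y = -((-7 - 1*1) - 4/3)/4 = -((-7 - 1) - 4/3)/4 = -(-8 - 4/3)/4 = -¼*(-28/3) = 7/3 ≈ 2.3333)
S(N) = -16/3 (S(N) = -(19 + 7/3)/4 = -¼*64/3 = -16/3)
S(-32)/(-96 - 1*660) - 3*(0 + 14)/1602 = -16/(3*(-96 - 1*660)) - 3*(0 + 14)/1602 = -16/(3*(-96 - 660)) - 3*14*(1/1602) = -16/3/(-756) - 42*1/1602 = -16/3*(-1/756) - 7/267 = 4/567 - 7/267 = -967/50463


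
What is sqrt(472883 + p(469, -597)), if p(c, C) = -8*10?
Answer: sqrt(472803) ≈ 687.61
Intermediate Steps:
p(c, C) = -80
sqrt(472883 + p(469, -597)) = sqrt(472883 - 80) = sqrt(472803)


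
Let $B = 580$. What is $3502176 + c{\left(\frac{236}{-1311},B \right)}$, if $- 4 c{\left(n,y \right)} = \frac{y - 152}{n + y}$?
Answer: $\frac{2662157933067}{760144} \approx 3.5022 \cdot 10^{6}$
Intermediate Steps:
$c{\left(n,y \right)} = - \frac{-152 + y}{4 \left(n + y\right)}$ ($c{\left(n,y \right)} = - \frac{\left(y - 152\right) \frac{1}{n + y}}{4} = - \frac{\left(-152 + y\right) \frac{1}{n + y}}{4} = - \frac{\frac{1}{n + y} \left(-152 + y\right)}{4} = - \frac{-152 + y}{4 \left(n + y\right)}$)
$3502176 + c{\left(\frac{236}{-1311},B \right)} = 3502176 + \frac{38 - 145}{\frac{236}{-1311} + 580} = 3502176 + \frac{38 - 145}{236 \left(- \frac{1}{1311}\right) + 580} = 3502176 + \frac{1}{- \frac{236}{1311} + 580} \left(-107\right) = 3502176 + \frac{1}{\frac{760144}{1311}} \left(-107\right) = 3502176 + \frac{1311}{760144} \left(-107\right) = 3502176 - \frac{140277}{760144} = \frac{2662157933067}{760144}$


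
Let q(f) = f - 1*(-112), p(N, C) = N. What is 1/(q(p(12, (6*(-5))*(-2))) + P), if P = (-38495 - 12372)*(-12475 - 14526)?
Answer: 1/1373459991 ≈ 7.2809e-10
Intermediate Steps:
q(f) = 112 + f (q(f) = f + 112 = 112 + f)
P = 1373459867 (P = -50867*(-27001) = 1373459867)
1/(q(p(12, (6*(-5))*(-2))) + P) = 1/((112 + 12) + 1373459867) = 1/(124 + 1373459867) = 1/1373459991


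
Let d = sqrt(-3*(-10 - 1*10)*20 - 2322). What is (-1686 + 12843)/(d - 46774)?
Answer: -260928759/1093904099 - 11157*I*sqrt(1122)/2187808198 ≈ -0.23853 - 0.00017082*I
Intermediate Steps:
d = I*sqrt(1122) (d = sqrt(-3*(-10 - 10)*20 - 2322) = sqrt(-3*(-20)*20 - 2322) = sqrt(60*20 - 2322) = sqrt(1200 - 2322) = sqrt(-1122) = I*sqrt(1122) ≈ 33.496*I)
(-1686 + 12843)/(d - 46774) = (-1686 + 12843)/(I*sqrt(1122) - 46774) = 11157/(-46774 + I*sqrt(1122))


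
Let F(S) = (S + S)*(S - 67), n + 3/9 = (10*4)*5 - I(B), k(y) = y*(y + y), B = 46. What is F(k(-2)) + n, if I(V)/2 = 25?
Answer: -2383/3 ≈ -794.33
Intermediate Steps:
I(V) = 50 (I(V) = 2*25 = 50)
k(y) = 2*y**2 (k(y) = y*(2*y) = 2*y**2)
n = 449/3 (n = -1/3 + ((10*4)*5 - 1*50) = -1/3 + (40*5 - 50) = -1/3 + (200 - 50) = -1/3 + 150 = 449/3 ≈ 149.67)
F(S) = 2*S*(-67 + S) (F(S) = (2*S)*(-67 + S) = 2*S*(-67 + S))
F(k(-2)) + n = 2*(2*(-2)**2)*(-67 + 2*(-2)**2) + 449/3 = 2*(2*4)*(-67 + 2*4) + 449/3 = 2*8*(-67 + 8) + 449/3 = 2*8*(-59) + 449/3 = -944 + 449/3 = -2383/3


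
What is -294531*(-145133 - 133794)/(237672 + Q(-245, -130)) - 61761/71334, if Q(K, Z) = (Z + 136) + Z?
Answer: 976710389689355/2824208172 ≈ 3.4584e+5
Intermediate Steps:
Q(K, Z) = 136 + 2*Z (Q(K, Z) = (136 + Z) + Z = 136 + 2*Z)
-294531*(-145133 - 133794)/(237672 + Q(-245, -130)) - 61761/71334 = -294531*(-145133 - 133794)/(237672 + (136 + 2*(-130))) - 61761/71334 = -294531*(-278927/(237672 + (136 - 260))) - 61761*1/71334 = -294531*(-278927/(237672 - 124)) - 20587/23778 = -294531/(237548*(-1/278927)) - 20587/23778 = -294531/(-237548/278927) - 20587/23778 = -294531*(-278927/237548) - 20587/23778 = 82152648237/237548 - 20587/23778 = 976710389689355/2824208172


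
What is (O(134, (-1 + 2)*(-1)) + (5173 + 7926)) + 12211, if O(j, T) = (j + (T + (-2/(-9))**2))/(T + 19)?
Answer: 36912757/1458 ≈ 25317.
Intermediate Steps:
O(j, T) = (4/81 + T + j)/(19 + T) (O(j, T) = (j + (T + (-2*(-1/9))**2))/(19 + T) = (j + (T + (2/9)**2))/(19 + T) = (j + (T + 4/81))/(19 + T) = (j + (4/81 + T))/(19 + T) = (4/81 + T + j)/(19 + T))
(O(134, (-1 + 2)*(-1)) + (5173 + 7926)) + 12211 = ((4/81 + (-1 + 2)*(-1) + 134)/(19 + (-1 + 2)*(-1)) + (5173 + 7926)) + 12211 = ((4/81 + 1*(-1) + 134)/(19 + 1*(-1)) + 13099) + 12211 = ((4/81 - 1 + 134)/(19 - 1) + 13099) + 12211 = ((10777/81)/18 + 13099) + 12211 = ((1/18)*(10777/81) + 13099) + 12211 = (10777/1458 + 13099) + 12211 = 19109119/1458 + 12211 = 36912757/1458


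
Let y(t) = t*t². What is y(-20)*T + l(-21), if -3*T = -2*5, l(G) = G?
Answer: -80063/3 ≈ -26688.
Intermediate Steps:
T = 10/3 (T = -(-2)*5/3 = -⅓*(-10) = 10/3 ≈ 3.3333)
y(t) = t³
y(-20)*T + l(-21) = (-20)³*(10/3) - 21 = -8000*10/3 - 21 = -80000/3 - 21 = -80063/3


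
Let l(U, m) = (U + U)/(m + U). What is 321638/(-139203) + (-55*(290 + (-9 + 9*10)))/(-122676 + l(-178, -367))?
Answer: -2850865100951/1329549011856 ≈ -2.1442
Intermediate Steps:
l(U, m) = 2*U/(U + m) (l(U, m) = (2*U)/(U + m) = 2*U/(U + m))
321638/(-139203) + (-55*(290 + (-9 + 9*10)))/(-122676 + l(-178, -367)) = 321638/(-139203) + (-55*(290 + (-9 + 9*10)))/(-122676 + 2*(-178)/(-178 - 367)) = 321638*(-1/139203) + (-55*(290 + (-9 + 90)))/(-122676 + 2*(-178)/(-545)) = -321638/139203 + (-55*(290 + 81))/(-122676 + 2*(-178)*(-1/545)) = -321638/139203 + (-55*371)/(-122676 + 356/545) = -321638/139203 - 20405/(-66858064/545) = -321638/139203 - 20405*(-545/66858064) = -321638/139203 + 1588675/9551152 = -2850865100951/1329549011856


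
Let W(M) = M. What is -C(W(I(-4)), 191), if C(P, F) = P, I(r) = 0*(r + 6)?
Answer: 0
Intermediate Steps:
I(r) = 0 (I(r) = 0*(6 + r) = 0)
-C(W(I(-4)), 191) = -1*0 = 0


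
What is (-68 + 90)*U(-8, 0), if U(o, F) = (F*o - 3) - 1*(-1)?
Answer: -44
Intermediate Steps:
U(o, F) = -2 + F*o (U(o, F) = (-3 + F*o) + 1 = -2 + F*o)
(-68 + 90)*U(-8, 0) = (-68 + 90)*(-2 + 0*(-8)) = 22*(-2 + 0) = 22*(-2) = -44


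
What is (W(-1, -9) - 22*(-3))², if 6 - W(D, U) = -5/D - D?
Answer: 4356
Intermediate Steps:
W(D, U) = 6 + D + 5/D (W(D, U) = 6 - (-5/D - D) = 6 - (-D - 5/D) = 6 + (D + 5/D) = 6 + D + 5/D)
(W(-1, -9) - 22*(-3))² = ((6 - 1 + 5/(-1)) - 22*(-3))² = ((6 - 1 + 5*(-1)) + 66)² = ((6 - 1 - 5) + 66)² = (0 + 66)² = 66² = 4356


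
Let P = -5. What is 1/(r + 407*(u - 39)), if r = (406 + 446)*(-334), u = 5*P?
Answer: -1/310616 ≈ -3.2194e-6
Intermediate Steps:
u = -25 (u = 5*(-5) = -25)
r = -284568 (r = 852*(-334) = -284568)
1/(r + 407*(u - 39)) = 1/(-284568 + 407*(-25 - 39)) = 1/(-284568 + 407*(-64)) = 1/(-284568 - 26048) = 1/(-310616) = -1/310616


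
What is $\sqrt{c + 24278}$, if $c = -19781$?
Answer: $\sqrt{4497} \approx 67.06$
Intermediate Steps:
$\sqrt{c + 24278} = \sqrt{-19781 + 24278} = \sqrt{4497}$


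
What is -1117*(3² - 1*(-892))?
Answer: -1006417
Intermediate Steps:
-1117*(3² - 1*(-892)) = -1117*(9 + 892) = -1117*901 = -1006417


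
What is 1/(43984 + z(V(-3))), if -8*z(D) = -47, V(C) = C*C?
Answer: 8/351919 ≈ 2.2733e-5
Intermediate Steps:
V(C) = C²
z(D) = 47/8 (z(D) = -⅛*(-47) = 47/8)
1/(43984 + z(V(-3))) = 1/(43984 + 47/8) = 1/(351919/8) = 8/351919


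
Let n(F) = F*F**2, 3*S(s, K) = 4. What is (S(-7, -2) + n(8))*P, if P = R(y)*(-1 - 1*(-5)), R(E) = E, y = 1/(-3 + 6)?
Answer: 6160/9 ≈ 684.44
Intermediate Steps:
y = 1/3 ≈ 0.33333
S(s, K) = 4/3 (S(s, K) = (1/3)*4 = 4/3)
P = 4/3 (P = (-1 - 1*(-5))/3 = (-1 + 5)/3 = (1/3)*4 = 4/3 ≈ 1.3333)
n(F) = F**3
(S(-7, -2) + n(8))*P = (4/3 + 8**3)*(4/3) = (4/3 + 512)*(4/3) = (1540/3)*(4/3) = 6160/9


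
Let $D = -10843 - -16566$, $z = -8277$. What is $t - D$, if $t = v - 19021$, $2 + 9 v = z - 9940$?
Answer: $- \frac{80305}{3} \approx -26768.0$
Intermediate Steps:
$v = - \frac{6073}{3}$ ($v = - \frac{2}{9} + \frac{-8277 - 9940}{9} = - \frac{2}{9} + \frac{1}{9} \left(-18217\right) = - \frac{2}{9} - \frac{18217}{9} = - \frac{6073}{3} \approx -2024.3$)
$t = - \frac{63136}{3}$ ($t = - \frac{6073}{3} - 19021 = - \frac{63136}{3} \approx -21045.0$)
$D = 5723$ ($D = -10843 + 16566 = 5723$)
$t - D = - \frac{63136}{3} - 5723 = - \frac{80305}{3}$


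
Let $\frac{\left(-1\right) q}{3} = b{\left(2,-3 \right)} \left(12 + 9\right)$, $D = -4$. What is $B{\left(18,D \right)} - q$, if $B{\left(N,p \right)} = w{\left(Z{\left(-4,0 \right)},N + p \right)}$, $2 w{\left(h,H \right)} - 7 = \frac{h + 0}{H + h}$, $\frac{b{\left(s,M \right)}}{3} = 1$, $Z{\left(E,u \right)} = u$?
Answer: $\frac{385}{2} \approx 192.5$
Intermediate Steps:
$b{\left(s,M \right)} = 3$ ($b{\left(s,M \right)} = 3 \cdot 1 = 3$)
$w{\left(h,H \right)} = \frac{7}{2} + \frac{h}{2 \left(H + h\right)}$ ($w{\left(h,H \right)} = \frac{7}{2} + \frac{\left(h + 0\right) \frac{1}{H + h}}{2} = \frac{7}{2} + \frac{h \frac{1}{H + h}}{2} = \frac{7}{2} + \frac{h}{2 \left(H + h\right)}$)
$B{\left(N,p \right)} = \frac{\frac{7 N}{2} + \frac{7 p}{2}}{N + p}$ ($B{\left(N,p \right)} = \frac{4 \cdot 0 + \frac{7 \left(N + p\right)}{2}}{\left(N + p\right) + 0} = \frac{0 + \left(\frac{7 N}{2} + \frac{7 p}{2}\right)}{N + p} = \frac{\frac{7 N}{2} + \frac{7 p}{2}}{N + p}$)
$q = -189$ ($q = - 3 \cdot 3 \left(12 + 9\right) = - 3 \cdot 3 \cdot 21 = \left(-3\right) 63 = -189$)
$B{\left(18,D \right)} - q = \frac{7}{2} - -189 = \frac{7}{2} + 189 = \frac{385}{2}$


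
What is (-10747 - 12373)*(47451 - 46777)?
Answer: -15582880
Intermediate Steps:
(-10747 - 12373)*(47451 - 46777) = -23120*674 = -15582880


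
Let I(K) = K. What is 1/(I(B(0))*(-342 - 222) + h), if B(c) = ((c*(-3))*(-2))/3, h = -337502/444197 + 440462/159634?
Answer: 35454471949/70887552373 ≈ 0.50015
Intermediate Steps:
h = 70887552373/35454471949 (h = -337502*1/444197 + 440462*(1/159634) = -337502/444197 + 220231/79817 = 70887552373/35454471949 ≈ 1.9994)
B(c) = 2*c (B(c) = (-3*c*(-2))*(⅓) = (6*c)*(⅓) = 2*c)
1/(I(B(0))*(-342 - 222) + h) = 1/((2*0)*(-342 - 222) + 70887552373/35454471949) = 1/(0*(-564) + 70887552373/35454471949) = 1/(0 + 70887552373/35454471949) = 1/(70887552373/35454471949) = 35454471949/70887552373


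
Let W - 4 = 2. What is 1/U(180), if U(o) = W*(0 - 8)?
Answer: -1/48 ≈ -0.020833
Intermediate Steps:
W = 6 (W = 4 + 2 = 6)
U(o) = -48 (U(o) = 6*(0 - 8) = 6*(-8) = -48)
1/U(180) = 1/(-48) = -1/48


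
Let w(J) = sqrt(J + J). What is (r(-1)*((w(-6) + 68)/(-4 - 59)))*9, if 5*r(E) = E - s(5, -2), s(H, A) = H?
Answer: 408/35 + 12*I*sqrt(3)/35 ≈ 11.657 + 0.59385*I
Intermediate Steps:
w(J) = sqrt(2)*sqrt(J) (w(J) = sqrt(2*J) = sqrt(2)*sqrt(J))
r(E) = -1 + E/5 (r(E) = (E - 1*5)/5 = (E - 5)/5 = (-5 + E)/5 = -1 + E/5)
(r(-1)*((w(-6) + 68)/(-4 - 59)))*9 = ((-1 + (1/5)*(-1))*((sqrt(2)*sqrt(-6) + 68)/(-4 - 59)))*9 = ((-1 - 1/5)*((sqrt(2)*(I*sqrt(6)) + 68)/(-63)))*9 = -6*(2*I*sqrt(3) + 68)*(-1)/(5*63)*9 = -6*(68 + 2*I*sqrt(3))*(-1)/(5*63)*9 = -6*(-68/63 - 2*I*sqrt(3)/63)/5*9 = (136/105 + 4*I*sqrt(3)/105)*9 = 408/35 + 12*I*sqrt(3)/35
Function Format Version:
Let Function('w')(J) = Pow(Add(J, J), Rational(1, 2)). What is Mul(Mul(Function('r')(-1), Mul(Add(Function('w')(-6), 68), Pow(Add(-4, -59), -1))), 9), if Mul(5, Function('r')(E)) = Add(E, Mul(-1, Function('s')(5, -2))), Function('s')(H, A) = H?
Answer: Add(Rational(408, 35), Mul(Rational(12, 35), I, Pow(3, Rational(1, 2)))) ≈ Add(11.657, Mul(0.59385, I))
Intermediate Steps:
Function('w')(J) = Mul(Pow(2, Rational(1, 2)), Pow(J, Rational(1, 2))) (Function('w')(J) = Pow(Mul(2, J), Rational(1, 2)) = Mul(Pow(2, Rational(1, 2)), Pow(J, Rational(1, 2))))
Function('r')(E) = Add(-1, Mul(Rational(1, 5), E)) (Function('r')(E) = Mul(Rational(1, 5), Add(E, Mul(-1, 5))) = Mul(Rational(1, 5), Add(E, -5)) = Mul(Rational(1, 5), Add(-5, E)) = Add(-1, Mul(Rational(1, 5), E)))
Mul(Mul(Function('r')(-1), Mul(Add(Function('w')(-6), 68), Pow(Add(-4, -59), -1))), 9) = Mul(Mul(Add(-1, Mul(Rational(1, 5), -1)), Mul(Add(Mul(Pow(2, Rational(1, 2)), Pow(-6, Rational(1, 2))), 68), Pow(Add(-4, -59), -1))), 9) = Mul(Mul(Add(-1, Rational(-1, 5)), Mul(Add(Mul(Pow(2, Rational(1, 2)), Mul(I, Pow(6, Rational(1, 2)))), 68), Pow(-63, -1))), 9) = Mul(Mul(Rational(-6, 5), Mul(Add(Mul(2, I, Pow(3, Rational(1, 2))), 68), Rational(-1, 63))), 9) = Mul(Mul(Rational(-6, 5), Mul(Add(68, Mul(2, I, Pow(3, Rational(1, 2)))), Rational(-1, 63))), 9) = Mul(Mul(Rational(-6, 5), Add(Rational(-68, 63), Mul(Rational(-2, 63), I, Pow(3, Rational(1, 2))))), 9) = Mul(Add(Rational(136, 105), Mul(Rational(4, 105), I, Pow(3, Rational(1, 2)))), 9) = Add(Rational(408, 35), Mul(Rational(12, 35), I, Pow(3, Rational(1, 2))))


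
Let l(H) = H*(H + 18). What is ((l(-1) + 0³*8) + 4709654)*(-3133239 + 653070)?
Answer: -11680695688653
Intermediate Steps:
l(H) = H*(18 + H)
((l(-1) + 0³*8) + 4709654)*(-3133239 + 653070) = ((-(18 - 1) + 0³*8) + 4709654)*(-3133239 + 653070) = ((-1*17 + 0*8) + 4709654)*(-2480169) = ((-17 + 0) + 4709654)*(-2480169) = (-17 + 4709654)*(-2480169) = 4709637*(-2480169) = -11680695688653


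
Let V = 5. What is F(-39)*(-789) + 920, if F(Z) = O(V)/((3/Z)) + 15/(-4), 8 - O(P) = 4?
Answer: 179627/4 ≈ 44907.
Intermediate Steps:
O(P) = 4 (O(P) = 8 - 1*4 = 8 - 4 = 4)
F(Z) = -15/4 + 4*Z/3 (F(Z) = 4/((3/Z)) + 15/(-4) = 4*(Z/3) + 15*(-¼) = 4*Z/3 - 15/4 = -15/4 + 4*Z/3)
F(-39)*(-789) + 920 = (-15/4 + (4/3)*(-39))*(-789) + 920 = (-15/4 - 52)*(-789) + 920 = -223/4*(-789) + 920 = 175947/4 + 920 = 179627/4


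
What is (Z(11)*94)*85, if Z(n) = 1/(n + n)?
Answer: 3995/11 ≈ 363.18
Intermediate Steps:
Z(n) = 1/(2*n)
(Z(11)*94)*85 = (((½)/11)*94)*85 = (((½)*(1/11))*94)*85 = ((1/22)*94)*85 = (47/11)*85 = 3995/11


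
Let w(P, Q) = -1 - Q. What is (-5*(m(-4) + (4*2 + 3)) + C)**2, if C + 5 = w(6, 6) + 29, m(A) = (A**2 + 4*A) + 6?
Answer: 4624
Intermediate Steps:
m(A) = 6 + A**2 + 4*A
C = 17 (C = -5 + ((-1 - 1*6) + 29) = -5 + ((-1 - 6) + 29) = -5 + (-7 + 29) = -5 + 22 = 17)
(-5*(m(-4) + (4*2 + 3)) + C)**2 = (-5*((6 + (-4)**2 + 4*(-4)) + (4*2 + 3)) + 17)**2 = (-5*((6 + 16 - 16) + (8 + 3)) + 17)**2 = (-5*(6 + 11) + 17)**2 = (-5*17 + 17)**2 = (-85 + 17)**2 = (-68)**2 = 4624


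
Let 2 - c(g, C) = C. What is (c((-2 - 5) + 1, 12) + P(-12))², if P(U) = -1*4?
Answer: 196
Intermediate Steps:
P(U) = -4
c(g, C) = 2 - C
(c((-2 - 5) + 1, 12) + P(-12))² = ((2 - 1*12) - 4)² = ((2 - 12) - 4)² = (-10 - 4)² = (-14)² = 196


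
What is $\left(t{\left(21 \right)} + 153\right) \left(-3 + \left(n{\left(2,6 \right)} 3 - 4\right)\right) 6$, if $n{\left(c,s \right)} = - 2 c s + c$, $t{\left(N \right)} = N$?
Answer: $-76212$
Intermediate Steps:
$n{\left(c,s \right)} = c - 2 c s$ ($n{\left(c,s \right)} = - 2 c s + c = c - 2 c s$)
$\left(t{\left(21 \right)} + 153\right) \left(-3 + \left(n{\left(2,6 \right)} 3 - 4\right)\right) 6 = \left(21 + 153\right) \left(-3 + \left(2 \left(1 - 12\right) 3 - 4\right)\right) 6 = 174 \left(-3 + \left(2 \left(1 - 12\right) 3 - 4\right)\right) 6 = 174 \left(-3 + \left(2 \left(-11\right) 3 - 4\right)\right) 6 = 174 \left(-3 - 70\right) 6 = 174 \left(\left(-73\right) 6\right) = 174 \left(-438\right) = -76212$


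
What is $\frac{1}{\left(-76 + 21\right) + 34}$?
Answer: $- \frac{1}{21} \approx -0.047619$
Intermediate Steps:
$\frac{1}{\left(-76 + 21\right) + 34} = \frac{1}{-55 + 34} = \frac{1}{-21} = - \frac{1}{21}$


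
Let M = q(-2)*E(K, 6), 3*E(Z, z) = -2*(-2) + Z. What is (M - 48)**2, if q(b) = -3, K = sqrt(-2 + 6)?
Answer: 2916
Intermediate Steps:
K = 2 (K = sqrt(4) = 2)
E(Z, z) = 4/3 + Z/3 (E(Z, z) = (-2*(-2) + Z)/3 = (4 + Z)/3 = 4/3 + Z/3)
M = -6 (M = -3*(4/3 + (1/3)*2) = -3*(4/3 + 2/3) = -3*2 = -6)
(M - 48)**2 = (-6 - 48)**2 = (-54)**2 = 2916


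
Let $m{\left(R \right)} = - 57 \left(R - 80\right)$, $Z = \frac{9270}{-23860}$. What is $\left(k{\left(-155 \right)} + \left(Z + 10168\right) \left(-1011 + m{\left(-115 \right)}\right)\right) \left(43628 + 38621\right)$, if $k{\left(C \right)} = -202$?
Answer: $\frac{10080509811388594}{1193} \approx 8.4497 \cdot 10^{12}$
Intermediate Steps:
$Z = - \frac{927}{2386}$ ($Z = 9270 \left(- \frac{1}{23860}\right) = - \frac{927}{2386} \approx -0.38852$)
$m{\left(R \right)} = 4560 - 57 R$ ($m{\left(R \right)} = - 57 \left(-80 + R\right) = 4560 - 57 R$)
$\left(k{\left(-155 \right)} + \left(Z + 10168\right) \left(-1011 + m{\left(-115 \right)}\right)\right) \left(43628 + 38621\right) = \left(-202 + \left(- \frac{927}{2386} + 10168\right) \left(-1011 + \left(4560 - -6555\right)\right)\right) \left(43628 + 38621\right) = \left(-202 + \frac{24259921 \left(-1011 + \left(4560 + 6555\right)\right)}{2386}\right) 82249 = \left(-202 + \frac{24259921 \left(-1011 + 11115\right)}{2386}\right) 82249 = \left(-202 + \frac{24259921}{2386} \cdot 10104\right) 82249 = \left(-202 + \frac{122561120892}{1193}\right) 82249 = \frac{122560879906}{1193} \cdot 82249 = \frac{10080509811388594}{1193}$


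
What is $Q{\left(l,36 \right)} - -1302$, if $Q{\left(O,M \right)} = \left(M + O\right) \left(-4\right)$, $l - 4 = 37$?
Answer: $994$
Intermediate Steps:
$l = 41$ ($l = 4 + 37 = 41$)
$Q{\left(O,M \right)} = - 4 M - 4 O$
$Q{\left(l,36 \right)} - -1302 = \left(\left(-4\right) 36 - 164\right) - -1302 = \left(-144 - 164\right) + 1302 = -308 + 1302 = 994$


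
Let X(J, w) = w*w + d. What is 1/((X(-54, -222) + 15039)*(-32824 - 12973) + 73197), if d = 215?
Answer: -1/2955573589 ≈ -3.3834e-10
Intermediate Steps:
X(J, w) = 215 + w**2 (X(J, w) = w*w + 215 = w**2 + 215 = 215 + w**2)
1/((X(-54, -222) + 15039)*(-32824 - 12973) + 73197) = 1/(((215 + (-222)**2) + 15039)*(-32824 - 12973) + 73197) = 1/(((215 + 49284) + 15039)*(-45797) + 73197) = 1/((49499 + 15039)*(-45797) + 73197) = 1/(64538*(-45797) + 73197) = 1/(-2955646786 + 73197) = 1/(-2955573589) = -1/2955573589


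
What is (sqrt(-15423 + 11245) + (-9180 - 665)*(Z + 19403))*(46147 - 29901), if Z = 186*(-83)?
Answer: -634169514550 + 16246*I*sqrt(4178) ≈ -6.3417e+11 + 1.0501e+6*I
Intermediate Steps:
Z = -15438
(sqrt(-15423 + 11245) + (-9180 - 665)*(Z + 19403))*(46147 - 29901) = (sqrt(-15423 + 11245) + (-9180 - 665)*(-15438 + 19403))*(46147 - 29901) = (sqrt(-4178) - 9845*3965)*16246 = (I*sqrt(4178) - 39035425)*16246 = (-39035425 + I*sqrt(4178))*16246 = -634169514550 + 16246*I*sqrt(4178)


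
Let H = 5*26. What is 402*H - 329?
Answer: 51931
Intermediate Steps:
H = 130
402*H - 329 = 402*130 - 329 = 52260 - 329 = 51931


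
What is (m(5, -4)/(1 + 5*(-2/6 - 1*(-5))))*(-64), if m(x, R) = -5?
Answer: 960/73 ≈ 13.151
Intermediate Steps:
(m(5, -4)/(1 + 5*(-2/6 - 1*(-5))))*(-64) = -5/(1 + 5*(-2/6 - 1*(-5)))*(-64) = -5/(1 + 5*(-2*⅙ + 5))*(-64) = -5/(1 + 5*(-⅓ + 5))*(-64) = -5/(1 + 5*(14/3))*(-64) = -5/(1 + 70/3)*(-64) = -5/73/3*(-64) = -5*3/73*(-64) = -15/73*(-64) = 960/73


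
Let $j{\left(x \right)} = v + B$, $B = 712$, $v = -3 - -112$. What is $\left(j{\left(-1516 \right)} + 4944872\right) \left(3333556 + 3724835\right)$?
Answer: $34908634959963$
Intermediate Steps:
$v = 109$ ($v = -3 + 112 = 109$)
$j{\left(x \right)} = 821$ ($j{\left(x \right)} = 109 + 712 = 821$)
$\left(j{\left(-1516 \right)} + 4944872\right) \left(3333556 + 3724835\right) = \left(821 + 4944872\right) \left(3333556 + 3724835\right) = 4945693 \cdot 7058391 = 34908634959963$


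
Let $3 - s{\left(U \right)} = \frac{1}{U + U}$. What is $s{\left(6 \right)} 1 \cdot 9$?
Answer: $\frac{105}{4} \approx 26.25$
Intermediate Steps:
$s{\left(U \right)} = 3 - \frac{1}{2 U}$ ($s{\left(U \right)} = 3 - \frac{1}{U + U} = 3 - \frac{1}{2 U}$)
$s{\left(6 \right)} 1 \cdot 9 = \left(3 - \frac{1}{2 \cdot 6}\right) 1 \cdot 9 = \left(3 - \frac{1}{12}\right) 1 \cdot 9 = \frac{35}{12} \cdot 1 \cdot 9 = \frac{35}{12} \cdot 9 = \frac{105}{4}$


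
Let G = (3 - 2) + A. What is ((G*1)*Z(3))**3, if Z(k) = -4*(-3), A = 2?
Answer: 46656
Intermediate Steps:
G = 3 (G = (3 - 2) + 2 = 1 + 2 = 3)
Z(k) = 12
((G*1)*Z(3))**3 = ((3*1)*12)**3 = (3*12)**3 = 36**3 = 46656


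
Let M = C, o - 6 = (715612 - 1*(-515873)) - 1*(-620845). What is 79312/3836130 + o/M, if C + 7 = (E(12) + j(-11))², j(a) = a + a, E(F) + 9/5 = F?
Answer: 4934591797152/352284605 ≈ 14007.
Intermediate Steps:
E(F) = -9/5 + F
j(a) = 2*a
o = 1852336 (o = 6 + ((715612 - 1*(-515873)) - 1*(-620845)) = 6 + ((715612 + 515873) + 620845) = 6 + (1231485 + 620845) = 6 + 1852330 = 1852336)
C = 3306/25 (C = -7 + ((-9/5 + 12) + 2*(-11))² = -7 + (51/5 - 22)² = -7 + (-59/5)² = -7 + 3481/25 = 3306/25 ≈ 132.24)
M = 3306/25 ≈ 132.24
79312/3836130 + o/M = 79312/3836130 + 1852336/(3306/25) = 79312*(1/3836130) + 1852336*(25/3306) = 39656/1918065 + 23154200/1653 = 4934591797152/352284605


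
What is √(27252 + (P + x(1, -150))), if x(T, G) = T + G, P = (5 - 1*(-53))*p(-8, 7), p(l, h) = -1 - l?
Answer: √27509 ≈ 165.86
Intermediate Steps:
P = 406 (P = (5 - 1*(-53))*(-1 - 1*(-8)) = (5 + 53)*(-1 + 8) = 58*7 = 406)
x(T, G) = G + T
√(27252 + (P + x(1, -150))) = √(27252 + (406 + (-150 + 1))) = √(27252 + (406 - 149)) = √(27252 + 257) = √27509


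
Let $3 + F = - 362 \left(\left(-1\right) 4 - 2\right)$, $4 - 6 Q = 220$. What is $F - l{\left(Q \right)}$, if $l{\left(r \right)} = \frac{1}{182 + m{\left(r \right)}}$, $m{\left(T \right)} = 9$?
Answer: $\frac{414278}{191} \approx 2169.0$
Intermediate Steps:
$Q = -36$ ($Q = \frac{2}{3} - \frac{110}{3} = -36$)
$l{\left(r \right)} = \frac{1}{191}$ ($l{\left(r \right)} = \frac{1}{182 + 9} = \frac{1}{191}$)
$F = 2169$ ($F = -3 - 362 \left(\left(-1\right) 4 - 2\right) = -3 - 362 \left(-4 - 2\right) = -3 - -2172 = -3 + 2172 = 2169$)
$F - l{\left(Q \right)} = 2169 - \frac{1}{191} = \frac{414278}{191}$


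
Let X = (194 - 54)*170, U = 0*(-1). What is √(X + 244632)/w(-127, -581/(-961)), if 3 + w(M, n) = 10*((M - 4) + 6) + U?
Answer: -4*√16777/1253 ≈ -0.41349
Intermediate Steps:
U = 0
w(M, n) = 17 + 10*M (w(M, n) = -3 + (10*((M - 4) + 6) + 0) = -3 + (10*((-4 + M) + 6) + 0) = -3 + (10*(2 + M) + 0) = -3 + ((20 + 10*M) + 0) = -3 + (20 + 10*M) = 17 + 10*M)
X = 23800 (X = 140*170 = 23800)
√(X + 244632)/w(-127, -581/(-961)) = √(23800 + 244632)/(17 + 10*(-127)) = √268432/(17 - 1270) = (4*√16777)/(-1253) = (4*√16777)*(-1/1253) = -4*√16777/1253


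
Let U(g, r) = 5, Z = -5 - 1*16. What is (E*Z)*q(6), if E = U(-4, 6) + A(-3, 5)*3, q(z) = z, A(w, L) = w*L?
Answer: 5040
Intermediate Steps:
A(w, L) = L*w
Z = -21 (Z = -5 - 16 = -21)
E = -40 (E = 5 + (5*(-3))*3 = 5 - 15*3 = 5 - 45 = -40)
(E*Z)*q(6) = -40*(-21)*6 = 840*6 = 5040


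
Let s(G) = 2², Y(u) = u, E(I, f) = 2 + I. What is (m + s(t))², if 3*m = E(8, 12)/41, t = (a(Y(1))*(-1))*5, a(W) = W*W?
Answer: 252004/15129 ≈ 16.657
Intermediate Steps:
a(W) = W²
t = -5 (t = (1²*(-1))*5 = (1*(-1))*5 = -1*5 = -5)
s(G) = 4
m = 10/123 (m = ((2 + 8)/41)/3 = (10*(1/41))/3 = (⅓)*(10/41) = 10/123 ≈ 0.081301)
(m + s(t))² = (10/123 + 4)² = (502/123)² = 252004/15129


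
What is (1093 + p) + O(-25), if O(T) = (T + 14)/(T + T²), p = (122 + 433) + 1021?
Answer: 1601389/600 ≈ 2669.0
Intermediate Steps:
p = 1576 (p = 555 + 1021 = 1576)
O(T) = (14 + T)/(T + T²)
(1093 + p) + O(-25) = (1093 + 1576) + (14 - 25)/((-25)*(1 - 25)) = 2669 - 1/25*(-11)/(-24) = 2669 - 1/25*(-1/24)*(-11) = 2669 - 11/600 = 1601389/600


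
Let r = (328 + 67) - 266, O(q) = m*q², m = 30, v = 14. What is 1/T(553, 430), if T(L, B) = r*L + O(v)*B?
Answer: 1/2599737 ≈ 3.8465e-7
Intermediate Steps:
O(q) = 30*q²
r = 129 (r = 395 - 266 = 129)
T(L, B) = 129*L + 5880*B (T(L, B) = 129*L + (30*14²)*B = 129*L + (30*196)*B = 129*L + 5880*B)
1/T(553, 430) = 1/(129*553 + 5880*430) = 1/(71337 + 2528400) = 1/2599737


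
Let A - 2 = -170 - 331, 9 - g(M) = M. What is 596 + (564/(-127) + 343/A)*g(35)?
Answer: 46220230/63373 ≈ 729.34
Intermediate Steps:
g(M) = 9 - M
A = -499 (A = 2 + (-170 - 331) = 2 - 501 = -499)
596 + (564/(-127) + 343/A)*g(35) = 596 + (564/(-127) + 343/(-499))*(9 - 1*35) = 596 + (564*(-1/127) + 343*(-1/499))*(9 - 35) = 596 + (-564/127 - 343/499)*(-26) = 596 - 324997/63373*(-26) = 596 + 8449922/63373 = 46220230/63373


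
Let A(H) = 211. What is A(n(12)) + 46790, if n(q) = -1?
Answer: 47001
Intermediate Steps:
A(n(12)) + 46790 = 211 + 46790 = 47001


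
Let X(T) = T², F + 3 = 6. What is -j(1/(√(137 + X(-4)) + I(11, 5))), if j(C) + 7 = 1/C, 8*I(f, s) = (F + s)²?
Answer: -1 - 3*√17 ≈ -13.369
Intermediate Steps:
F = 3 (F = -3 + 6 = 3)
I(f, s) = (3 + s)²/8
j(C) = -7 + 1/C
-j(1/(√(137 + X(-4)) + I(11, 5))) = -(-7 + 1/(1/(√(137 + (-4)²) + (3 + 5)²/8))) = -(-7 + 1/(1/(√(137 + 16) + (⅛)*8²))) = -(-7 + 1/(1/(√153 + (⅛)*64))) = -(-7 + 1/(1/(3*√17 + 8))) = -(-7 + 1/(1/(8 + 3*√17))) = -(-7 + (8 + 3*√17)) = -(1 + 3*√17) = -1 - 3*√17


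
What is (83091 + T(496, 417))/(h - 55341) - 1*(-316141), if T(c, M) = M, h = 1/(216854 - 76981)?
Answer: 611786163626522/1935177923 ≈ 3.1614e+5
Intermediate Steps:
h = 1/139873 ≈ 7.1493e-6
(83091 + T(496, 417))/(h - 55341) - 1*(-316141) = (83091 + 417)/(1/139873 - 55341) - 1*(-316141) = 83508/(-7740711692/139873) + 316141 = 83508*(-139873/7740711692) + 316141 = -2920128621/1935177923 + 316141 = 611786163626522/1935177923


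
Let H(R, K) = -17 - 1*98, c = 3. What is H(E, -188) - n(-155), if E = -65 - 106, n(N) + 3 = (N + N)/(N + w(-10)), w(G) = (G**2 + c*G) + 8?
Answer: -8934/77 ≈ -116.03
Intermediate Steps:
w(G) = 8 + G**2 + 3*G (w(G) = (G**2 + 3*G) + 8 = 8 + G**2 + 3*G)
n(N) = -3 + 2*N/(78 + N) (n(N) = -3 + (N + N)/(N + (8 + (-10)**2 + 3*(-10))) = -3 + (2*N)/(N + (8 + 100 - 30)) = -3 + (2*N)/(N + 78) = -3 + (2*N)/(78 + N) = -3 + 2*N/(78 + N))
E = -171
H(R, K) = -115 (H(R, K) = -17 - 98 = -115)
H(E, -188) - n(-155) = -115 - (-234 - 1*(-155))/(78 - 155) = -115 - (-234 + 155)/(-77) = -115 - (-1)*(-79)/77 = -115 - 1*79/77 = -115 - 79/77 = -8934/77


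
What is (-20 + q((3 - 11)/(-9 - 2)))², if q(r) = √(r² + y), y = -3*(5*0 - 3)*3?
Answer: (220 - √3331)²/121 ≈ 217.66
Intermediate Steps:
y = 27 (y = -3*(0 - 3)*3 = -3*(-3)*3 = 9*3 = 27)
q(r) = √(27 + r²) (q(r) = √(r² + 27) = √(27 + r²))
(-20 + q((3 - 11)/(-9 - 2)))² = (-20 + √(27 + ((3 - 11)/(-9 - 2))²))² = (-20 + √(27 + (-8/(-11))²))² = (-20 + √(27 + (-8*(-1/11))²))² = (-20 + √(27 + (8/11)²))² = (-20 + √(27 + 64/121))² = (-20 + √(3331/121))² = (-20 + √3331/11)²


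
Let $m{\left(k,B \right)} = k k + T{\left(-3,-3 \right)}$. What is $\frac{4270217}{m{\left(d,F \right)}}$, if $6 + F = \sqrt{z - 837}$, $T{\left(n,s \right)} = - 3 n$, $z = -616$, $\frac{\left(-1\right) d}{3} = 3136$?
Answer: $\frac{4270217}{88510473} \approx 0.048245$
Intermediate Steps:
$d = -9408$ ($d = \left(-3\right) 3136 = -9408$)
$F = -6 + i \sqrt{1453}$ ($F = -6 + \sqrt{-616 - 837} = -6 + \sqrt{-1453} = -6 + i \sqrt{1453} \approx -6.0 + 38.118 i$)
$m{\left(k,B \right)} = 9 + k^{2}$ ($m{\left(k,B \right)} = k k - -9 = k^{2} + 9 = 9 + k^{2}$)
$\frac{4270217}{m{\left(d,F \right)}} = \frac{4270217}{9 + \left(-9408\right)^{2}} = \frac{4270217}{9 + 88510464} = \frac{4270217}{88510473}$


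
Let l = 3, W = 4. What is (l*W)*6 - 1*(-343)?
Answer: 415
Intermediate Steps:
(l*W)*6 - 1*(-343) = (3*4)*6 - 1*(-343) = 12*6 + 343 = 72 + 343 = 415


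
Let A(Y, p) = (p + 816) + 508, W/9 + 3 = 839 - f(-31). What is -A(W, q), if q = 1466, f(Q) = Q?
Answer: -2790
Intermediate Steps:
W = 7803 (W = -27 + 9*(839 - 1*(-31)) = -27 + 9*(839 + 31) = -27 + 9*870 = -27 + 7830 = 7803)
A(Y, p) = 1324 + p (A(Y, p) = (816 + p) + 508 = 1324 + p)
-A(W, q) = -(1324 + 1466) = -1*2790 = -2790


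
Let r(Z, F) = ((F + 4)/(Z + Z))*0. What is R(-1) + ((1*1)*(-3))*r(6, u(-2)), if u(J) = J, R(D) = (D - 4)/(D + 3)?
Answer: -5/2 ≈ -2.5000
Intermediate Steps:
R(D) = (-4 + D)/(3 + D)
r(Z, F) = 0 (r(Z, F) = ((4 + F)/((2*Z)))*0 = ((4 + F)*(1/(2*Z)))*0 = ((4 + F)/(2*Z))*0 = 0)
R(-1) + ((1*1)*(-3))*r(6, u(-2)) = (-4 - 1)/(3 - 1) + ((1*1)*(-3))*0 = -5/2 + (1*(-3))*0 = (½)*(-5) - 3*0 = -5/2 + 0 = -5/2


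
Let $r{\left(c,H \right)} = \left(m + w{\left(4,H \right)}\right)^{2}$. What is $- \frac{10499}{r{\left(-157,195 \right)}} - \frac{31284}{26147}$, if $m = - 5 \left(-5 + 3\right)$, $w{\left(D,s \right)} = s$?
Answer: $- \frac{144475223}{99893425} \approx -1.4463$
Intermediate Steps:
$m = 10$ ($m = \left(-5\right) \left(-2\right) = 10$)
$r{\left(c,H \right)} = \left(10 + H\right)^{2}$
$- \frac{10499}{r{\left(-157,195 \right)}} - \frac{31284}{26147} = - \frac{10499}{\left(10 + 195\right)^{2}} - \frac{31284}{26147} = - \frac{10499}{205^{2}} - \frac{2844}{2377} = - \frac{10499}{42025} - \frac{2844}{2377} = - \frac{144475223}{99893425}$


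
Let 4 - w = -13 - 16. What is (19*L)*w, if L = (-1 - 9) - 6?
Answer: -10032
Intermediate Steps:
w = 33 (w = 4 - (-13 - 16) = 4 - 1*(-29) = 4 + 29 = 33)
L = -16 (L = -10 - 6 = -16)
(19*L)*w = (19*(-16))*33 = -304*33 = -10032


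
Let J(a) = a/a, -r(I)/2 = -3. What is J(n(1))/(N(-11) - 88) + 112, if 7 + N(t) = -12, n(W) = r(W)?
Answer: 11983/107 ≈ 111.99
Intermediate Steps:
r(I) = 6 (r(I) = -2*(-3) = 6)
n(W) = 6
N(t) = -19 (N(t) = -7 - 12 = -19)
J(a) = 1
J(n(1))/(N(-11) - 88) + 112 = 1/(-19 - 88) + 112 = 1/(-107) + 112 = -1/107*1 + 112 = -1/107 + 112 = 11983/107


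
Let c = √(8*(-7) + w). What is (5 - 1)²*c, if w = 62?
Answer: 16*√6 ≈ 39.192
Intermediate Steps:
c = √6 (c = √(8*(-7) + 62) = √(-56 + 62) = √6 ≈ 2.4495)
(5 - 1)²*c = (5 - 1)²*√6 = 4²*√6 = 16*√6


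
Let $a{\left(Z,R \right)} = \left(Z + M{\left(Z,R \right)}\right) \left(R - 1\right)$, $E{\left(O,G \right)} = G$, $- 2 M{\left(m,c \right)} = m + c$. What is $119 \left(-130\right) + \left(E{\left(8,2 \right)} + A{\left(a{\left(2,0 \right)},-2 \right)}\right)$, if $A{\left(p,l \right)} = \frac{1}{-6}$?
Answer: $- \frac{92809}{6} \approx -15468.0$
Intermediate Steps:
$M{\left(m,c \right)} = - \frac{c}{2} - \frac{m}{2}$ ($M{\left(m,c \right)} = - \frac{m + c}{2} = - \frac{c + m}{2} = - \frac{c}{2} - \frac{m}{2}$)
$a{\left(Z,R \right)} = \left(-1 + R\right) \left(\frac{Z}{2} - \frac{R}{2}\right)$ ($a{\left(Z,R \right)} = \left(Z - \left(\frac{R}{2} + \frac{Z}{2}\right)\right) \left(R - 1\right) = \left(\frac{Z}{2} - \frac{R}{2}\right) \left(-1 + R\right) = \left(-1 + R\right) \left(\frac{Z}{2} - \frac{R}{2}\right)$)
$A{\left(p,l \right)} = - \frac{1}{6}$
$119 \left(-130\right) + \left(E{\left(8,2 \right)} + A{\left(a{\left(2,0 \right)},-2 \right)}\right) = 119 \left(-130\right) + \left(2 - \frac{1}{6}\right) = -15470 + \frac{11}{6} = - \frac{92809}{6}$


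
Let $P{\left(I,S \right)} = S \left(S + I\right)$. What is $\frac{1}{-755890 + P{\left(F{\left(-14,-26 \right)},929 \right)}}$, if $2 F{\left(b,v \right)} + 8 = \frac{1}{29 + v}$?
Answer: $\frac{6}{621539} \approx 9.6534 \cdot 10^{-6}$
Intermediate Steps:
$F{\left(b,v \right)} = -4 + \frac{1}{2 \left(29 + v\right)}$
$P{\left(I,S \right)} = S \left(I + S\right)$
$\frac{1}{-755890 + P{\left(F{\left(-14,-26 \right)},929 \right)}} = \frac{1}{-755890 + 929 \left(\frac{-231 - -208}{2 \left(29 - 26\right)} + 929\right)} = \frac{1}{-755890 + 929 \left(\frac{-231 + 208}{2 \cdot 3} + 929\right)} = \frac{1}{-755890 + 929 \left(\frac{1}{2} \cdot \frac{1}{3} \left(-23\right) + 929\right)} = \frac{1}{-755890 + 929 \left(- \frac{23}{6} + 929\right)} = \frac{1}{-755890 + 929 \cdot \frac{5551}{6}} = \frac{1}{-755890 + \frac{5156879}{6}} = \frac{1}{\frac{621539}{6}} = \frac{6}{621539}$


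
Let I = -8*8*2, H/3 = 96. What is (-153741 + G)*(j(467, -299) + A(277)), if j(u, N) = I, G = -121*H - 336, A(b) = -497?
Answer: 118078125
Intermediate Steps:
H = 288 (H = 3*96 = 288)
G = -35184 (G = -121*288 - 336 = -34848 - 336 = -35184)
I = -128 (I = -64*2 = -128)
j(u, N) = -128
(-153741 + G)*(j(467, -299) + A(277)) = (-153741 - 35184)*(-128 - 497) = -188925*(-625) = 118078125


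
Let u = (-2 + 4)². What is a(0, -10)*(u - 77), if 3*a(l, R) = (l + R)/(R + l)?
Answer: -73/3 ≈ -24.333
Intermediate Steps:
a(l, R) = ⅓ (a(l, R) = ((l + R)/(R + l))/3 = ((R + l)/(R + l))/3 = (⅓)*1 = ⅓)
u = 4 (u = 2² = 4)
a(0, -10)*(u - 77) = (4 - 77)/3 = (⅓)*(-73) = -73/3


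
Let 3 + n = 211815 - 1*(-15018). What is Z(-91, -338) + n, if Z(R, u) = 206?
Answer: 227036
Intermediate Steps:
n = 226830 (n = -3 + (211815 - 1*(-15018)) = -3 + (211815 + 15018) = -3 + 226833 = 226830)
Z(-91, -338) + n = 206 + 226830 = 227036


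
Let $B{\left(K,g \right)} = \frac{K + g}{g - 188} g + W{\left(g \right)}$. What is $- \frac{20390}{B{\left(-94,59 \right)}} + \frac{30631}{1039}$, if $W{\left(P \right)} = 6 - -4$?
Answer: $- \frac{526025017}{697169} \approx -754.52$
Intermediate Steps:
$W{\left(P \right)} = 10$ ($W{\left(P \right)} = 6 + 4 = 10$)
$B{\left(K,g \right)} = 10 + \frac{g \left(K + g\right)}{-188 + g}$ ($B{\left(K,g \right)} = \frac{K + g}{g - 188} g + 10 = \frac{K + g}{-188 + g} g + 10 = \frac{g \left(K + g\right)}{-188 + g} + 10 = 10 + \frac{g \left(K + g\right)}{-188 + g}$)
$- \frac{20390}{B{\left(-94,59 \right)}} + \frac{30631}{1039} = - \frac{20390}{\frac{1}{-188 + 59} \left(-1880 + 59^{2} + 10 \cdot 59 - 5546\right)} + \frac{30631}{1039} = - \frac{20390}{\frac{1}{-129} \left(-1880 + 3481 + 590 - 5546\right)} + 30631 \cdot \frac{1}{1039} = - \frac{20390}{\left(- \frac{1}{129}\right) \left(-3355\right)} + \frac{30631}{1039} = - \frac{20390}{\frac{3355}{129}} + \frac{30631}{1039} = \left(-20390\right) \frac{129}{3355} + \frac{30631}{1039} = - \frac{526062}{671} + \frac{30631}{1039} = - \frac{526025017}{697169}$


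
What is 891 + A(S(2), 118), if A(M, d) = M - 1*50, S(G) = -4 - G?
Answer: 835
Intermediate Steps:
A(M, d) = -50 + M (A(M, d) = M - 50 = -50 + M)
891 + A(S(2), 118) = 891 + (-50 + (-4 - 1*2)) = 891 + (-50 + (-4 - 2)) = 891 + (-50 - 6) = 891 - 56 = 835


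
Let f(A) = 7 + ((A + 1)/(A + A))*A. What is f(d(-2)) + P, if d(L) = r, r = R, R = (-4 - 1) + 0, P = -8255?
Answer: -8250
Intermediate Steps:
R = -5 (R = -5 + 0 = -5)
r = -5
d(L) = -5
f(A) = 15/2 + A/2 (f(A) = 7 + ((1 + A)/((2*A)))*A = 7 + ((1 + A)*(1/(2*A)))*A = 7 + ((1 + A)/(2*A))*A = 7 + (1/2 + A/2) = 15/2 + A/2)
f(d(-2)) + P = (15/2 + (1/2)*(-5)) - 8255 = (15/2 - 5/2) - 8255 = 5 - 8255 = -8250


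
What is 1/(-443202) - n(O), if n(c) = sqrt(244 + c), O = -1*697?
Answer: -1/443202 - I*sqrt(453) ≈ -2.2563e-6 - 21.284*I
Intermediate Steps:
O = -697
1/(-443202) - n(O) = 1/(-443202) - sqrt(244 - 697) = -1/443202 - sqrt(-453) = -1/443202 - I*sqrt(453)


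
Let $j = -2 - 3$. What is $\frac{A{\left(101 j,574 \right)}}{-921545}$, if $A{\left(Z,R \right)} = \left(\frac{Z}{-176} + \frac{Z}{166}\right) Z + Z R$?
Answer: $\frac{846629167}{2692385872} \approx 0.31445$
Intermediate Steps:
$j = -5$ ($j = -2 - 3 = -5$)
$A{\left(Z,R \right)} = \frac{5 Z^{2}}{14608} + R Z$ ($A{\left(Z,R \right)} = \left(Z \left(- \frac{1}{176}\right) + Z \frac{1}{166}\right) Z + R Z = \left(- \frac{Z}{176} + \frac{Z}{166}\right) Z + R Z = \frac{5 Z}{14608} Z + R Z = \frac{5 Z^{2}}{14608} + R Z$)
$\frac{A{\left(101 j,574 \right)}}{-921545} = \frac{\frac{1}{14608} \cdot 101 \left(-5\right) \left(5 \cdot 101 \left(-5\right) + 14608 \cdot 574\right)}{-921545} = \frac{1}{14608} \left(-505\right) \left(5 \left(-505\right) + 8384992\right) \left(- \frac{1}{921545}\right) = \frac{1}{14608} \left(-505\right) \left(-2525 + 8384992\right) \left(- \frac{1}{921545}\right) = \frac{1}{14608} \left(-505\right) 8382467 \left(- \frac{1}{921545}\right) = \left(- \frac{4233145835}{14608}\right) \left(- \frac{1}{921545}\right) = \frac{846629167}{2692385872}$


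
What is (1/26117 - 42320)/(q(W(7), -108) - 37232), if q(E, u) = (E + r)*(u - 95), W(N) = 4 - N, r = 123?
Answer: 1105271439/1608598264 ≈ 0.68710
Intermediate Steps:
q(E, u) = (-95 + u)*(123 + E) (q(E, u) = (E + 123)*(u - 95) = (123 + E)*(-95 + u) = (-95 + u)*(123 + E))
(1/26117 - 42320)/(q(W(7), -108) - 37232) = (1/26117 - 42320)/((-11685 - 95*(4 - 1*7) + 123*(-108) + (4 - 1*7)*(-108)) - 37232) = (1/26117 - 42320)/((-11685 - 95*(4 - 7) - 13284 + (4 - 7)*(-108)) - 37232) = -1105271439/(26117*((-11685 - 95*(-3) - 13284 - 3*(-108)) - 37232)) = -1105271439/(26117*((-11685 + 285 - 13284 + 324) - 37232)) = -1105271439/(26117*(-24360 - 37232)) = -1105271439/26117/(-61592) = -1105271439/26117*(-1/61592) = 1105271439/1608598264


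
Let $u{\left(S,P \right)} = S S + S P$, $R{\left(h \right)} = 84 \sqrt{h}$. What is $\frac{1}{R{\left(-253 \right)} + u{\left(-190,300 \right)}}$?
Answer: $- \frac{475}{9968072} - \frac{21 i \sqrt{253}}{109648792} \approx -4.7652 \cdot 10^{-5} - 3.0463 \cdot 10^{-6} i$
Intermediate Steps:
$u{\left(S,P \right)} = S^{2} + P S$
$\frac{1}{R{\left(-253 \right)} + u{\left(-190,300 \right)}} = \frac{1}{84 \sqrt{-253} - 190 \left(300 - 190\right)} = \frac{1}{84 i \sqrt{253} - 20900} = \frac{1}{-20900 + 84 i \sqrt{253}}$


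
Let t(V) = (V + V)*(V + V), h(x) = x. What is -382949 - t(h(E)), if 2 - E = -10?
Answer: -383525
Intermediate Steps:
E = 12 (E = 2 - 1*(-10) = 2 + 10 = 12)
t(V) = 4*V**2 (t(V) = (2*V)*(2*V) = 4*V**2)
-382949 - t(h(E)) = -382949 - 4*12**2 = -382949 - 4*144 = -382949 - 1*576 = -382949 - 576 = -383525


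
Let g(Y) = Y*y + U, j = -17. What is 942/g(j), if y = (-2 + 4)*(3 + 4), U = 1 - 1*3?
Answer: -157/40 ≈ -3.9250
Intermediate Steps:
U = -2 (U = 1 - 3 = -2)
y = 14 (y = 2*7 = 14)
g(Y) = -2 + 14*Y (g(Y) = Y*14 - 2 = 14*Y - 2 = -2 + 14*Y)
942/g(j) = 942/(-2 + 14*(-17)) = 942/(-2 - 238) = 942/(-240) = 942*(-1/240) = -157/40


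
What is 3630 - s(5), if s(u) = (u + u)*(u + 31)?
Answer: 3270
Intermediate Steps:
s(u) = 2*u*(31 + u) (s(u) = (2*u)*(31 + u) = 2*u*(31 + u))
3630 - s(5) = 3630 - 2*5*(31 + 5) = 3630 - 2*5*36 = 3630 - 1*360 = 3630 - 360 = 3270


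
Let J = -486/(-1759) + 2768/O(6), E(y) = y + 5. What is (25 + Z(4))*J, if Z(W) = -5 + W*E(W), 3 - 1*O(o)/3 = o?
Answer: -272414128/15831 ≈ -17208.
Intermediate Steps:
O(o) = 9 - 3*o
E(y) = 5 + y
Z(W) = -5 + W*(5 + W)
J = -4864538/15831 (J = -486/(-1759) + 2768/(9 - 3*6) = -486*(-1/1759) + 2768/(9 - 18) = 486/1759 + 2768/(-9) = 486/1759 + 2768*(-⅑) = 486/1759 - 2768/9 = -4864538/15831 ≈ -307.28)
(25 + Z(4))*J = (25 + (-5 + 4*(5 + 4)))*(-4864538/15831) = (25 + (-5 + 4*9))*(-4864538/15831) = (25 + (-5 + 36))*(-4864538/15831) = (25 + 31)*(-4864538/15831) = 56*(-4864538/15831) = -272414128/15831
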